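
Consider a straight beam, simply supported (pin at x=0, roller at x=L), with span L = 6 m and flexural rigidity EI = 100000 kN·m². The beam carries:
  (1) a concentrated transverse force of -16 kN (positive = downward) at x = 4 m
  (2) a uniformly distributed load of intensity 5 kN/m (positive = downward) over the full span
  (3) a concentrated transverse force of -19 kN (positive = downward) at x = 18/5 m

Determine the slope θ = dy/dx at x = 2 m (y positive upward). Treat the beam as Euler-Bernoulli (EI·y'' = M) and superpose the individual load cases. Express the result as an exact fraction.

Load 1 — point force P=-16 kN at a=4 m (b=L-a=2):
  θ_1 = -Pb(L²-b²-3x²)/(6LEI)  [x≤a] = -(-16)·2·(6²-2²-3·2²)/(6·6·100000) = 1/5625 rad
Load 2 — uniform load w=5 kN/m over full span:
  θ_2 = -w(L³-6Lx²+4x³)/(24EI) = -5·(6³-6·6·2²+4·2³)/(24·100000) = -13/60000 rad
Load 3 — point force P=-19 kN at a=18/5 m (b=L-a=12/5):
  θ_3 = -Pb(L²-b²-3x²)/(6LEI)  [x≤a] = -(-19)·(12/5)·(6²-(12/5)²-3·2²)/(6·6·100000) = 361/1562500 rad
Superposition: θ = Σ θ_i = 21617/112500000 rad ≈ 0.000192 rad

θ(2) = 21617/112500000 rad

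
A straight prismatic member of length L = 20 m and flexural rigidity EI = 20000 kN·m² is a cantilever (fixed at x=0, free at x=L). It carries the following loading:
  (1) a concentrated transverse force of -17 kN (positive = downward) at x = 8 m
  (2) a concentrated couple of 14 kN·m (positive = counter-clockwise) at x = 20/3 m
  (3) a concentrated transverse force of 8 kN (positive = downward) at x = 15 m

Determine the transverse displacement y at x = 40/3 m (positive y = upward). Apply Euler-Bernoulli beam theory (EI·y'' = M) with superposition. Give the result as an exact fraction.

Load 1 — point force P=-17 kN at a=8 m (b=L-a=12):
  y_1 = -Pa²(3x-a)/(6EI)  [x>a] = -(-17)·8²·(3·(40/3)-8)/(6·20000) = 544/1875 m
Load 2 — applied couple M₀=14 kN·m at a=20/3 m (b=L-a=40/3):
  y_2 = M₀a(2x-a)/(2EI)  [x>a] = 14·(20/3)·(2·(40/3)-(20/3))/(2·20000) = 7/150 m
Load 3 — point force P=8 kN at a=15 m (b=L-a=5):
  y_3 = -Px²(3a-x)/(6EI)  [x≤a] = -8·(40/3)²·(3·15-(40/3))/(6·20000) = -152/405 m
Superposition: y = Σ y_i = -3899/101250 m ≈ -0.038509 m

y(40/3) = -3899/101250 m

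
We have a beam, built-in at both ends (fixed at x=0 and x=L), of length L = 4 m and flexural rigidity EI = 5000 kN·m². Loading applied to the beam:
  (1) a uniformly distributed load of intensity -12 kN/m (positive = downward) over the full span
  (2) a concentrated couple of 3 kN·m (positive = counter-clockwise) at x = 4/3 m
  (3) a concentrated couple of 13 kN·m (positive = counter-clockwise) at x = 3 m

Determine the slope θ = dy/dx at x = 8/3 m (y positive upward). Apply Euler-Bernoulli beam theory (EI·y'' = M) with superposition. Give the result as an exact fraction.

θ(8/3) = -163/270000 rad

Load 1 — uniform load w=-12 kN/m over full span:
  θ_1 = -wx(L-x)(L-2x)/(12EI) = -(-12)·(8/3)·(4-(8/3))·(4-2·(8/3))/(12·5000) = -16/16875 rad
Load 2 — applied couple M₀=3 kN·m at a=4/3 m (b=L-a=8/3):
  θ_2 = (R_Ax²/2 - M_Ax - M₀(x-a))/EI  [x>a] with R_A=1, M_A=0 = (1·(8/3)²/2 - 0·(8/3) - 3·((8/3)-(4/3)))/5000 = -1/11250 rad
Load 3 — applied couple M₀=13 kN·m at a=3 m (b=L-a=1):
  θ_3 = (R_Ax²/2 - M_Ax)/EI  [x≤a] with R_A=117/32, M_A=65/16 = ((117/32)·(8/3)²/2 - (65/16)·(8/3))/5000 = 13/30000 rad
Superposition: θ = Σ θ_i = -163/270000 rad ≈ -0.000604 rad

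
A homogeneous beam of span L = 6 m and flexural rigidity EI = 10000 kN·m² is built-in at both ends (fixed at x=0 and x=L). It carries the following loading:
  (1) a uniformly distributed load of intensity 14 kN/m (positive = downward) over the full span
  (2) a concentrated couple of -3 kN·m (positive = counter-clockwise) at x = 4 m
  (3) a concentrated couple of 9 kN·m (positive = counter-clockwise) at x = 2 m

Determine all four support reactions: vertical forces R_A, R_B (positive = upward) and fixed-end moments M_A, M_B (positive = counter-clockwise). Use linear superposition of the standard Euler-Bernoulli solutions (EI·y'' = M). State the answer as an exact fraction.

Load 1 — uniform load w=14 kN/m over full span:
  R_A = wL/2 = 14·6/2 = 42 kN
  M_A = wL²/12 = 14·6²/12 = 42 kN·m
  R_B = wL/2 = 14·6/2 = 42 kN
  M_B = -wL²/12 = -14·6²/12 = -42 kN·m
Load 2 — applied couple M₀=-3 kN·m at a=4 m (b=L-a=2):
  R_A = 6M₀ab/L³ = 6·(-3)·4·2/6³ = -2/3 kN
  M_A = M₀b(2a-b)/L² = (-3)·2·(2·4-2)/6² = -1 kN·m
  R_B = -6M₀ab/L³ = -6·(-3)·4·2/6³ = 2/3 kN
  M_B = M₀a(2b-a)/L² = (-3)·4·(2·2-4)/6² = 0 kN·m
Load 3 — applied couple M₀=9 kN·m at a=2 m (b=L-a=4):
  R_A = 6M₀ab/L³ = 6·9·2·4/6³ = 2 kN
  M_A = M₀b(2a-b)/L² = 9·4·(2·2-4)/6² = 0 kN·m
  R_B = -6M₀ab/L³ = -6·9·2·4/6³ = -2 kN
  M_B = M₀a(2b-a)/L² = 9·2·(2·4-2)/6² = 3 kN·m
Superposition: R_A = 130/3 kN, M_A = 41 kN·m, R_B = 122/3 kN, M_B = -39 kN·m

R_A = 130/3 kN, M_A = 41 kN·m, R_B = 122/3 kN, M_B = -39 kN·m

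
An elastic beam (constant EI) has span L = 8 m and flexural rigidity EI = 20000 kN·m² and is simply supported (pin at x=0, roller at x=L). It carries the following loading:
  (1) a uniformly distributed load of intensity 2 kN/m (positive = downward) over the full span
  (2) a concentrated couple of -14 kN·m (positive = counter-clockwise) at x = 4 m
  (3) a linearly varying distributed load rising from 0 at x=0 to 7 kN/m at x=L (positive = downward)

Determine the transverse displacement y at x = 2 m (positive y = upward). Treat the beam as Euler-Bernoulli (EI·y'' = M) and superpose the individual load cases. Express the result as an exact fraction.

Load 1 — uniform load w=2 kN/m over full span:
  y_1 = -wx(L³-2Lx²+x³)/(24EI) = -2·2·(8³-2·8·2²+2³)/(24·20000) = -19/5000 m
Load 2 — applied couple M₀=-14 kN·m at a=4 m (b=L-a=4):
  y_2 = (M₀x³/(6L)+C₁x)/EI  [x≤a] with C₁=M₀(3b²-L²)/(6L)=14/3 = ((-14)·2³/(6·8)+(14/3)·2)/20000 = 7/20000 m
Load 3 — triangular load w₀=7 kN/m (0→w₀ over full span):
  y_3 = -w₀x(7L⁴-10L²x²+3x⁴)/(360LEI) = -7·2·(7·8⁴-10·8²·2²+3·2⁴)/(360·8·20000) = -763/120000 m
Superposition: y = Σ y_i = -1177/120000 m ≈ -0.009808 m

y(2) = -1177/120000 m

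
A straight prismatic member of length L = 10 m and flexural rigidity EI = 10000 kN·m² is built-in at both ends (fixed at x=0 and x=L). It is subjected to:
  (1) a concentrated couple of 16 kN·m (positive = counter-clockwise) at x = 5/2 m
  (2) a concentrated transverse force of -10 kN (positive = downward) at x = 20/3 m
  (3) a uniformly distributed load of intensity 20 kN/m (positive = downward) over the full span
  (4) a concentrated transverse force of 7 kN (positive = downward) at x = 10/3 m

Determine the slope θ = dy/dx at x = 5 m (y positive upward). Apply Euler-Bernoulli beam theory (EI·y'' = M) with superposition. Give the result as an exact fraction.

θ(5) = 29/54000 rad

Load 1 — applied couple M₀=16 kN·m at a=5/2 m (b=L-a=15/2):
  θ_1 = (R_Ax²/2 - M_Ax - M₀(x-a))/EI  [x>a] with R_A=9/5, M_A=-3 = ((9/5)·5²/2 - (-3)·5 - 16·(5-(5/2)))/10000 = -1/4000 rad
Load 2 — point force P=-10 kN at a=20/3 m (b=L-a=10/3):
  θ_2 = -Pb²x(2aL-(3a+b)x)/(2L³EI)  [x≤a] = -(-10)·(10/3)²·5·(2·(20/3)·10-(3·(20/3)+(10/3))·5)/(2·10³·10000) = 1/2160 rad
Load 3 — uniform load w=20 kN/m over full span:
  θ_3 = -wx(L-x)(L-2x)/(12EI) = -20·5·(10-5)·(10-2·5)/(12·10000) = 0 rad
Load 4 — point force P=7 kN at a=10/3 m (b=L-a=20/3):
  θ_4 = Pa²(L-x)(2bL-(3b+a)(L-x))/(2L³EI)  [x>a] = 7·(10/3)²·(10-5)·(2·(20/3)·10-(3·(20/3)+(10/3))·(10-5))/(2·10³·10000) = 7/21600 rad
Superposition: θ = Σ θ_i = 29/54000 rad ≈ 0.000537 rad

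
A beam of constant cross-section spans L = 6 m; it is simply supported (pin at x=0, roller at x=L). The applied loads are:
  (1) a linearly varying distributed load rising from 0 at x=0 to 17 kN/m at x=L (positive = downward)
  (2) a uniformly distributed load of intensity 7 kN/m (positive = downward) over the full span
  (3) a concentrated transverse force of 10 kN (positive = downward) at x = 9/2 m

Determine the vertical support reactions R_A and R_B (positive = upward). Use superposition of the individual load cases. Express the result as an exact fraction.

R_A = 81/2 kN, R_B = 125/2 kN

Load 1 — triangular load w₀=17 kN/m (0→w₀ over full span):
  R_A = w₀L/6 = 17·6/6 = 17 kN
  R_B = w₀L/3 = 17·6/3 = 34 kN
Load 2 — uniform load w=7 kN/m over full span:
  R_A = wL/2 = 7·6/2 = 21 kN
  R_B = wL/2 = 7·6/2 = 21 kN
Load 3 — point force P=10 kN at a=9/2 m (b=L-a=3/2):
  R_A = Pb/L = 10·(3/2)/6 = 5/2 kN
  R_B = Pa/L = 10·(9/2)/6 = 15/2 kN
Superposition: R_A = 81/2 kN, R_B = 125/2 kN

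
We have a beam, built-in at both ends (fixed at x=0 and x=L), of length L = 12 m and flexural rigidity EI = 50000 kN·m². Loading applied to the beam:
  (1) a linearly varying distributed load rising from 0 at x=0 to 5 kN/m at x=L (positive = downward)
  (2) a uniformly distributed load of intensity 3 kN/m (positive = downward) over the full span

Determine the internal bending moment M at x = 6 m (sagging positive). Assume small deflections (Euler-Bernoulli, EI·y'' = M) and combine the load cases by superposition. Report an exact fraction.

M(6) = 33 kN·m

Load 1 — triangular load w₀=5 kN/m (0→w₀ over full span):
  M_1 = 3w₀Lx/20 - w₀L²/30 - w₀x³/(6L) = 3·5·12·6/20 - 5·12²/30 - 5·6³/(6·12) = 15 kN·m
Load 2 — uniform load w=3 kN/m over full span:
  M_2 = wLx/2 - wL²/12 - wx²/2 = 3·12·6/2 - 3·12²/12 - 3·6²/2 = 18 kN·m
Superposition: M = Σ M_i = 33 kN·m ≈ 33.000000 kN·m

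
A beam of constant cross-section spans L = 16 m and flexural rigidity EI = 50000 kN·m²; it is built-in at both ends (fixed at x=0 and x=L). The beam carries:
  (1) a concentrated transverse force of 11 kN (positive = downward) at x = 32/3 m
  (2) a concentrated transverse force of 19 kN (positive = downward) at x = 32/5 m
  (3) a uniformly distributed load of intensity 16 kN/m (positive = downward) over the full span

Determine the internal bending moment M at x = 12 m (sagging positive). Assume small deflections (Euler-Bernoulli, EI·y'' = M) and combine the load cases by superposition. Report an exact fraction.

M(12) = 157792/3375 kN·m

Load 1 — point force P=11 kN at a=32/3 m (b=L-a=16/3):
  M_1 = Pa²(a+3b)(L-x)/L³ - Pa²b/L²  [x>a] = 11·(32/3)²·((32/3)+3·(16/3))·(16-12)/16³ - 11·(32/3)²·(16/3)/16² = 176/27 kN·m
Load 2 — point force P=19 kN at a=32/5 m (b=L-a=48/5):
  M_2 = Pa²(a+3b)(L-x)/L³ - Pa²b/L²  [x>a] = 19·(32/5)²·((32/5)+3·(48/5))·(16-12)/16³ - 19·(32/5)²·(48/5)/16² = -304/125 kN·m
Load 3 — uniform load w=16 kN/m over full span:
  M_3 = wLx/2 - wL²/12 - wx²/2 = 16·16·12/2 - 16·16²/12 - 16·12²/2 = 128/3 kN·m
Superposition: M = Σ M_i = 157792/3375 kN·m ≈ 46.753185 kN·m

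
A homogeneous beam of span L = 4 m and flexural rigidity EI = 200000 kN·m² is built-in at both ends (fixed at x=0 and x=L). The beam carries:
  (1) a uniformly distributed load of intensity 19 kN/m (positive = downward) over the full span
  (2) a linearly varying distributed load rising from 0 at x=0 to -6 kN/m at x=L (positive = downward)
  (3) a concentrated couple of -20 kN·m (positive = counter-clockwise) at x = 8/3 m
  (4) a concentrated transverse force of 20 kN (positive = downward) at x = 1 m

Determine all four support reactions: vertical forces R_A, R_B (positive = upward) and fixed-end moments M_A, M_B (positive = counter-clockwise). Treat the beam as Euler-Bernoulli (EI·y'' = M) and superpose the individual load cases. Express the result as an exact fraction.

R_A = 5353/120 kN, M_A = 1603/60 kN·m, R_B = 4727/120 kN, M_B = -1457/60 kN·m

Load 1 — uniform load w=19 kN/m over full span:
  R_A = wL/2 = 19·4/2 = 38 kN
  M_A = wL²/12 = 19·4²/12 = 76/3 kN·m
  R_B = wL/2 = 19·4/2 = 38 kN
  M_B = -wL²/12 = -19·4²/12 = -76/3 kN·m
Load 2 — triangular load w₀=-6 kN/m (0→w₀ over full span):
  R_A = 3w₀L/20 = 3·(-6)·4/20 = -18/5 kN
  M_A = w₀L²/30 = (-6)·4²/30 = -16/5 kN·m
  R_B = 7w₀L/20 = 7·(-6)·4/20 = -42/5 kN
  M_B = -w₀L²/20 = -(-6)·4²/20 = 24/5 kN·m
Load 3 — applied couple M₀=-20 kN·m at a=8/3 m (b=L-a=4/3):
  R_A = 6M₀ab/L³ = 6·(-20)·(8/3)·(4/3)/4³ = -20/3 kN
  M_A = M₀b(2a-b)/L² = (-20)·(4/3)·(2·(8/3)-(4/3))/4² = -20/3 kN·m
  R_B = -6M₀ab/L³ = -6·(-20)·(8/3)·(4/3)/4³ = 20/3 kN
  M_B = M₀a(2b-a)/L² = (-20)·(8/3)·(2·(4/3)-(8/3))/4² = 0 kN·m
Load 4 — point force P=20 kN at a=1 m (b=L-a=3):
  R_A = Pb²(3a+b)/L³ = 20·3²·(3·1+3)/4³ = 135/8 kN
  M_A = Pab²/L² = 20·1·3²/4² = 45/4 kN·m
  R_B = Pa²(a+3b)/L³ = 20·1²·(1+3·3)/4³ = 25/8 kN
  M_B = -Pa²b/L² = -20·1²·3/4² = -15/4 kN·m
Superposition: R_A = 5353/120 kN, M_A = 1603/60 kN·m, R_B = 4727/120 kN, M_B = -1457/60 kN·m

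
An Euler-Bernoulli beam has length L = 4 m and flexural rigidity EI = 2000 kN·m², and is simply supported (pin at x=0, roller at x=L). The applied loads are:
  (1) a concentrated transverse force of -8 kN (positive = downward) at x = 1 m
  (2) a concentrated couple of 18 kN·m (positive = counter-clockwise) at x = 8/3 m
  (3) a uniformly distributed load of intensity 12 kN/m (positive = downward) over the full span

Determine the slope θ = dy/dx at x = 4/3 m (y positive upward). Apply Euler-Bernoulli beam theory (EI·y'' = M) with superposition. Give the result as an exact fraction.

Load 1 — point force P=-8 kN at a=1 m (b=L-a=3):
  θ_1 = -Pa(2L²-6Lx+3x²+a²)/(6LEI)  [x>a] = -(-8)·1·(2·4²-6·4·(4/3)+3·(4/3)²+1²)/(6·4·2000) = 19/18000 rad
Load 2 — applied couple M₀=18 kN·m at a=8/3 m (b=L-a=4/3):
  θ_2 = (M₀x²/(2L)+C₁)/EI  [x≤a] with C₁=M₀(3b²-L²)/(6L)=-8 = (18·(4/3)²/(2·4)+(-8))/2000 = -1/500 rad
Load 3 — uniform load w=12 kN/m over full span:
  θ_3 = -w(L³-6Lx²+4x³)/(24EI) = -12·(4³-6·4·(4/3)²+4·(4/3)³)/(24·2000) = -26/3375 rad
Superposition: θ = Σ θ_i = -467/54000 rad ≈ -0.008648 rad

θ(4/3) = -467/54000 rad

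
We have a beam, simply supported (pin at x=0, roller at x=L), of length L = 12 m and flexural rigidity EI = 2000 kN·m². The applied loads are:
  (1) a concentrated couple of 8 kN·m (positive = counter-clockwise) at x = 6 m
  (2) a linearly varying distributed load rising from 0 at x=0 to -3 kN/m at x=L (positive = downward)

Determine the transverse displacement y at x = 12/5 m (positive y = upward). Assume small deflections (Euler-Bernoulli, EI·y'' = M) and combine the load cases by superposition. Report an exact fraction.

y(12/5) = 215037/1953125 m

Load 1 — applied couple M₀=8 kN·m at a=6 m (b=L-a=6):
  y_1 = (M₀x³/(6L)+C₁x)/EI  [x≤a] with C₁=M₀(3b²-L²)/(6L)=-4 = (8·(12/5)³/(6·12)+(-4)·(12/5))/2000 = -63/15625 m
Load 2 — triangular load w₀=-3 kN/m (0→w₀ over full span):
  y_2 = -w₀x(7L⁴-10L²x²+3x⁴)/(360LEI) = -(-3)·(12/5)·(7·12⁴-10·12²·(12/5)²+3·(12/5)⁴)/(360·12·2000) = 222912/1953125 m
Superposition: y = Σ y_i = 215037/1953125 m ≈ 0.110099 m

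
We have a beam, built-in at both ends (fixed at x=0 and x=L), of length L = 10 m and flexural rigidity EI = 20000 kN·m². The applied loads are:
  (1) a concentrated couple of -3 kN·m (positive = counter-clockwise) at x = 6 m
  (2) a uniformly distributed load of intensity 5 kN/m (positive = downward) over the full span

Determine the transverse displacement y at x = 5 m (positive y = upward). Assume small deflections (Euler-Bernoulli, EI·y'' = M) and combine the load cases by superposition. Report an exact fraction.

Load 1 — applied couple M₀=-3 kN·m at a=6 m (b=L-a=4):
  y_1 = (R_Ax³/6 - M_Ax²/2)/EI  [x≤a] with R_A=-54/125, M_A=-24/25 = ((-54/125)·5³/6 - (-24/25)·5²/2)/20000 = 3/20000 m
Load 2 — uniform load w=5 kN/m over full span:
  y_2 = -wx²(L-x)²/(24EI) = -5·5²·(10-5)²/(24·20000) = -5/768 m
Superposition: y = Σ y_i = -3053/480000 m ≈ -0.006360 m

y(5) = -3053/480000 m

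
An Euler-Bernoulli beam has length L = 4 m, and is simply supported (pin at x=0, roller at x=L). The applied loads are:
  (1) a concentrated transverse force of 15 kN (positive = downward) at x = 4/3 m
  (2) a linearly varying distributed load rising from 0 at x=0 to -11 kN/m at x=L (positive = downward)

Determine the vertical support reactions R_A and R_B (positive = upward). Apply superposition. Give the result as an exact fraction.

Load 1 — point force P=15 kN at a=4/3 m (b=L-a=8/3):
  R_A = Pb/L = 15·(8/3)/4 = 10 kN
  R_B = Pa/L = 15·(4/3)/4 = 5 kN
Load 2 — triangular load w₀=-11 kN/m (0→w₀ over full span):
  R_A = w₀L/6 = (-11)·4/6 = -22/3 kN
  R_B = w₀L/3 = (-11)·4/3 = -44/3 kN
Superposition: R_A = 8/3 kN, R_B = -29/3 kN

R_A = 8/3 kN, R_B = -29/3 kN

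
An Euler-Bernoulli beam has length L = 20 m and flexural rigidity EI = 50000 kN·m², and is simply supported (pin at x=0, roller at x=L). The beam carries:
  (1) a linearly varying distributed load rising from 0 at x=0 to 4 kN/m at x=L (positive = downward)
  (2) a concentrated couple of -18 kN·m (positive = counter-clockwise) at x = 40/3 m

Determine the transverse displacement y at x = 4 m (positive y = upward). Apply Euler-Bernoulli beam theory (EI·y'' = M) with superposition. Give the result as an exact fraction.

y(4) = -10303/234375 m

Load 1 — triangular load w₀=4 kN/m (0→w₀ over full span):
  y_1 = -w₀x(7L⁴-10L²x²+3x⁴)/(360LEI) = -4·4·(7·20⁴-10·20²·4²+3·4⁴)/(360·20·50000) = -11008/234375 m
Load 2 — applied couple M₀=-18 kN·m at a=40/3 m (b=L-a=20/3):
  y_2 = (M₀x³/(6L)+C₁x)/EI  [x≤a] with C₁=M₀(3b²-L²)/(6L)=40 = ((-18)·4³/(6·20)+40·4)/50000 = 47/15625 m
Superposition: y = Σ y_i = -10303/234375 m ≈ -0.043959 m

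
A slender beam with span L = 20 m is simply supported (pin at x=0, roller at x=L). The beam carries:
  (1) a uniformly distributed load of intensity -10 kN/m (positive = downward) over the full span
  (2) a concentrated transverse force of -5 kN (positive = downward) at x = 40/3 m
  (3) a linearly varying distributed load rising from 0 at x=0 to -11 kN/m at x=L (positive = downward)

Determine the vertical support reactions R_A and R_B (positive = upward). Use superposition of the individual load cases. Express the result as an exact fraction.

R_A = -415/3 kN, R_B = -530/3 kN

Load 1 — uniform load w=-10 kN/m over full span:
  R_A = wL/2 = (-10)·20/2 = -100 kN
  R_B = wL/2 = (-10)·20/2 = -100 kN
Load 2 — point force P=-5 kN at a=40/3 m (b=L-a=20/3):
  R_A = Pb/L = (-5)·(20/3)/20 = -5/3 kN
  R_B = Pa/L = (-5)·(40/3)/20 = -10/3 kN
Load 3 — triangular load w₀=-11 kN/m (0→w₀ over full span):
  R_A = w₀L/6 = (-11)·20/6 = -110/3 kN
  R_B = w₀L/3 = (-11)·20/3 = -220/3 kN
Superposition: R_A = -415/3 kN, R_B = -530/3 kN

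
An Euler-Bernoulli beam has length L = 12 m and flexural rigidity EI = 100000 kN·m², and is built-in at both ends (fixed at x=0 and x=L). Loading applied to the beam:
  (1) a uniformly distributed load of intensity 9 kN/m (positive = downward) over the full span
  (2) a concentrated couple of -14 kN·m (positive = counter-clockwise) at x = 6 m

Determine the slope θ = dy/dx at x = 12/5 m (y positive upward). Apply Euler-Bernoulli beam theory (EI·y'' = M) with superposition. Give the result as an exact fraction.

Load 1 — uniform load w=9 kN/m over full span:
  θ_1 = -wx(L-x)(L-2x)/(12EI) = -9·(12/5)·(12-(12/5))·(12-2·(12/5))/(12·100000) = -486/390625 rad
Load 2 — applied couple M₀=-14 kN·m at a=6 m (b=L-a=6):
  θ_2 = (R_Ax²/2 - M_Ax)/EI  [x≤a] with R_A=-7/4, M_A=-7/2 = ((-7/4)·(12/5)²/2 - (-7/2)·(12/5))/100000 = 21/625000 rad
Superposition: θ = Σ θ_i = -3783/3125000 rad ≈ -0.001211 rad

θ(12/5) = -3783/3125000 rad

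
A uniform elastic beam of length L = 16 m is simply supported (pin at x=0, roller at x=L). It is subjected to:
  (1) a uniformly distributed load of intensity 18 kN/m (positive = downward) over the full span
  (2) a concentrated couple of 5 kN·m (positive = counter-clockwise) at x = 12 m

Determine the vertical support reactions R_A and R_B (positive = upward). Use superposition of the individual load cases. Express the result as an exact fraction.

Load 1 — uniform load w=18 kN/m over full span:
  R_A = wL/2 = 18·16/2 = 144 kN
  R_B = wL/2 = 18·16/2 = 144 kN
Load 2 — applied couple M₀=5 kN·m at a=12 m (b=L-a=4):
  R_A = M₀/L = 5/16 kN
  R_B = -M₀/L = -5/16 kN
Superposition: R_A = 2309/16 kN, R_B = 2299/16 kN

R_A = 2309/16 kN, R_B = 2299/16 kN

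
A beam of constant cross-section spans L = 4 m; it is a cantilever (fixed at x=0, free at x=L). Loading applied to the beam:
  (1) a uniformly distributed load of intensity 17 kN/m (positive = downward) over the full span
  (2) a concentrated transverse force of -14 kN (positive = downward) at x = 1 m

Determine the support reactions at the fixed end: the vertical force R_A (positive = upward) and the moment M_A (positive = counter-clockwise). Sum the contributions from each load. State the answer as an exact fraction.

Load 1 — uniform load w=17 kN/m over full span:
  R_A = wL = 17·4 = 68 kN
  M_A = wL²/2 = 17·4²/2 = 136 kN·m
Load 2 — point force P=-14 kN at a=1 m (b=L-a=3):
  R_A = P = (-14) = -14 kN
  M_A = Pa = (-14)·1 = -14 kN·m
Superposition: R_A = 54 kN, M_A = 122 kN·m

R_A = 54 kN, M_A = 122 kN·m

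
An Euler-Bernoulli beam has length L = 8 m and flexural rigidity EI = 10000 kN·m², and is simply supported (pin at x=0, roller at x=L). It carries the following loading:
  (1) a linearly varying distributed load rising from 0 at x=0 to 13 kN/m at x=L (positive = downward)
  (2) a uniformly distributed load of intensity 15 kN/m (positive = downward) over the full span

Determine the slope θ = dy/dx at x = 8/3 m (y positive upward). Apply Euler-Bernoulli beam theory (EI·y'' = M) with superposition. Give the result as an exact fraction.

θ(8/3) = -17108/759375 rad

Load 1 — triangular load w₀=13 kN/m (0→w₀ over full span):
  θ_1 = -w₀(7L⁴-30L²x²+15x⁴)/(360LEI) = -13·(7·8⁴-30·8²·(8/3)²+15·(8/3)⁴)/(360·8·10000) = -5408/759375 rad
Load 2 — uniform load w=15 kN/m over full span:
  θ_2 = -w(L³-6Lx²+4x³)/(24EI) = -15·(8³-6·8·(8/3)²+4·(8/3)³)/(24·10000) = -52/3375 rad
Superposition: θ = Σ θ_i = -17108/759375 rad ≈ -0.022529 rad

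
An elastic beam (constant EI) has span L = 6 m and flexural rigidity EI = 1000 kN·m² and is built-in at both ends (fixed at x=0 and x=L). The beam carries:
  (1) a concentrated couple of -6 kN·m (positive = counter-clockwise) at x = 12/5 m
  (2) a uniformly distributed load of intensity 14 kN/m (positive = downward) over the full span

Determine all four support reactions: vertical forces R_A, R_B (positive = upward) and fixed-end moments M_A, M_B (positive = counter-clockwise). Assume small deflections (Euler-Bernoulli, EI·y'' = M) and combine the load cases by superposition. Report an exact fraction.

R_A = 1014/25 kN, M_A = 1032/25 kN·m, R_B = 1086/25 kN, M_B = -1098/25 kN·m

Load 1 — applied couple M₀=-6 kN·m at a=12/5 m (b=L-a=18/5):
  R_A = 6M₀ab/L³ = 6·(-6)·(12/5)·(18/5)/6³ = -36/25 kN
  M_A = M₀b(2a-b)/L² = (-6)·(18/5)·(2·(12/5)-(18/5))/6² = -18/25 kN·m
  R_B = -6M₀ab/L³ = -6·(-6)·(12/5)·(18/5)/6³ = 36/25 kN
  M_B = M₀a(2b-a)/L² = (-6)·(12/5)·(2·(18/5)-(12/5))/6² = -48/25 kN·m
Load 2 — uniform load w=14 kN/m over full span:
  R_A = wL/2 = 14·6/2 = 42 kN
  M_A = wL²/12 = 14·6²/12 = 42 kN·m
  R_B = wL/2 = 14·6/2 = 42 kN
  M_B = -wL²/12 = -14·6²/12 = -42 kN·m
Superposition: R_A = 1014/25 kN, M_A = 1032/25 kN·m, R_B = 1086/25 kN, M_B = -1098/25 kN·m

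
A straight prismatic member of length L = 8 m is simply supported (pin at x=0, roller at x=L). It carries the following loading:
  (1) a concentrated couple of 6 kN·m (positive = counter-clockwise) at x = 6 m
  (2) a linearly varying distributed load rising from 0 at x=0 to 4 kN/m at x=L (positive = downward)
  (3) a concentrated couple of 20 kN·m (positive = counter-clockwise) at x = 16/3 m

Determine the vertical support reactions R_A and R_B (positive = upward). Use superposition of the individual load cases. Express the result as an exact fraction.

R_A = 103/12 kN, R_B = 89/12 kN

Load 1 — applied couple M₀=6 kN·m at a=6 m (b=L-a=2):
  R_A = M₀/L = 6/8 = 3/4 kN
  R_B = -M₀/L = -6/8 = -3/4 kN
Load 2 — triangular load w₀=4 kN/m (0→w₀ over full span):
  R_A = w₀L/6 = 4·8/6 = 16/3 kN
  R_B = w₀L/3 = 4·8/3 = 32/3 kN
Load 3 — applied couple M₀=20 kN·m at a=16/3 m (b=L-a=8/3):
  R_A = M₀/L = 20/8 = 5/2 kN
  R_B = -M₀/L = -20/8 = -5/2 kN
Superposition: R_A = 103/12 kN, R_B = 89/12 kN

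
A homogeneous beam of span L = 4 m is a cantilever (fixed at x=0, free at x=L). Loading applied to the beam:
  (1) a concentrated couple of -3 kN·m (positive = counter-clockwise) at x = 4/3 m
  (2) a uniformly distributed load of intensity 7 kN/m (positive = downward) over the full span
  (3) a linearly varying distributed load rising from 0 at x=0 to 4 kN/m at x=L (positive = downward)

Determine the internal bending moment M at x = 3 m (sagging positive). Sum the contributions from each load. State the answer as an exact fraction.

Load 1 — applied couple M₀=-3 kN·m at a=4/3 m (b=L-a=8/3):
  M_1 = 0  [x>a] = 0 kN·m
Load 2 — uniform load w=7 kN/m over full span:
  M_2 = -w(L-x)²/2 = -7·(4-3)²/2 = -7/2 kN·m
Load 3 — triangular load w₀=4 kN/m (0→w₀ over full span):
  M_3 = w₀Lx/2 - w₀L²/3 - w₀x³/(6L) = 4·4·3/2 - 4·4²/3 - 4·3³/(6·4) = -11/6 kN·m
Superposition: M = Σ M_i = -16/3 kN·m ≈ -5.333333 kN·m

M(3) = -16/3 kN·m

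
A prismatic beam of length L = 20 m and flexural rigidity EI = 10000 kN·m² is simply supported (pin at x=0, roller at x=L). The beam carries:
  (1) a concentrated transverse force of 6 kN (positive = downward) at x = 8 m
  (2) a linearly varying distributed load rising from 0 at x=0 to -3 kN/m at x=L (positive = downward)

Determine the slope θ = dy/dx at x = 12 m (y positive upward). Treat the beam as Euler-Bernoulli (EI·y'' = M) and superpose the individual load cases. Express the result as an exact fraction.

Load 1 — point force P=6 kN at a=8 m (b=L-a=12):
  θ_1 = -Pa(2L²-6Lx+3x²+a²)/(6LEI)  [x>a] = -6·8·(2·20²-6·20·12+3·12²+8²)/(6·20·10000) = 18/3125 rad
Load 2 — triangular load w₀=-3 kN/m (0→w₀ over full span):
  θ_2 = -w₀(7L⁴-30L²x²+15x⁴)/(360LEI) = -(-3)·(7·20⁴-30·20²·12²+15·12⁴)/(360·20·10000) = -116/9375 rad
Superposition: θ = Σ θ_i = -62/9375 rad ≈ -0.006613 rad

θ(12) = -62/9375 rad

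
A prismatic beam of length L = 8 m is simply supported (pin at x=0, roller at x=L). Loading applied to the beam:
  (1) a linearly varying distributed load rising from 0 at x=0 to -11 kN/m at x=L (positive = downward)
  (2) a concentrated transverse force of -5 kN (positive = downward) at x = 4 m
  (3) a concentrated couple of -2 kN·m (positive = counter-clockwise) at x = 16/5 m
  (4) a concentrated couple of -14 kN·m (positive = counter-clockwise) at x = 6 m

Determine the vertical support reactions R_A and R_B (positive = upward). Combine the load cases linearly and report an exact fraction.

R_A = -115/6 kN, R_B = -179/6 kN

Load 1 — triangular load w₀=-11 kN/m (0→w₀ over full span):
  R_A = w₀L/6 = (-11)·8/6 = -44/3 kN
  R_B = w₀L/3 = (-11)·8/3 = -88/3 kN
Load 2 — point force P=-5 kN at a=4 m (b=L-a=4):
  R_A = Pb/L = (-5)·4/8 = -5/2 kN
  R_B = Pa/L = (-5)·4/8 = -5/2 kN
Load 3 — applied couple M₀=-2 kN·m at a=16/5 m (b=L-a=24/5):
  R_A = M₀/L = (-2)/8 = -1/4 kN
  R_B = -M₀/L = -(-2)/8 = 1/4 kN
Load 4 — applied couple M₀=-14 kN·m at a=6 m (b=L-a=2):
  R_A = M₀/L = (-14)/8 = -7/4 kN
  R_B = -M₀/L = -(-14)/8 = 7/4 kN
Superposition: R_A = -115/6 kN, R_B = -179/6 kN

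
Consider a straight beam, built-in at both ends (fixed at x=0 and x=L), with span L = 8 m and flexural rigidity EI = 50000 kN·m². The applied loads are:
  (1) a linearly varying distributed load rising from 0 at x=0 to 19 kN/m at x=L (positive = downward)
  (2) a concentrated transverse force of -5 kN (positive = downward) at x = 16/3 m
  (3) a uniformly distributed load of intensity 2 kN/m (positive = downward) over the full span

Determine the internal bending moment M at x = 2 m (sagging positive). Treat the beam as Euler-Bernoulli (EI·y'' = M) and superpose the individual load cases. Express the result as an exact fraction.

Load 1 — triangular load w₀=19 kN/m (0→w₀ over full span):
  M_1 = 3w₀Lx/20 - w₀L²/30 - w₀x³/(6L) = 3·19·8·2/20 - 19·8²/30 - 19·2³/(6·8) = 19/10 kN·m
Load 2 — point force P=-5 kN at a=16/3 m (b=L-a=8/3):
  M_2 = Pb²(3a+b)x/L³ - Pab²/L²  [x≤a] = (-5)·(8/3)²·(3·(16/3)+(8/3))·2/8³ - (-5)·(16/3)·(8/3)²/8² = 10/27 kN·m
Load 3 — uniform load w=2 kN/m over full span:
  M_3 = wLx/2 - wL²/12 - wx²/2 = 2·8·2/2 - 2·8²/12 - 2·2²/2 = 4/3 kN·m
Superposition: M = Σ M_i = 973/270 kN·m ≈ 3.603704 kN·m

M(2) = 973/270 kN·m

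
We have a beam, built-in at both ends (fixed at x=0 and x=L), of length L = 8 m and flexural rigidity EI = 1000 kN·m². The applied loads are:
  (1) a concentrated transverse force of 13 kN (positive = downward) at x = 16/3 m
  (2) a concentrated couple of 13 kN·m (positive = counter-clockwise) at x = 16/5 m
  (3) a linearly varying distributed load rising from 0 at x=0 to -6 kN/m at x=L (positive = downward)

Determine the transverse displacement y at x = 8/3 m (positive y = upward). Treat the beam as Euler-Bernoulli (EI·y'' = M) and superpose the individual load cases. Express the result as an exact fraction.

Load 1 — point force P=13 kN at a=16/3 m (b=L-a=8/3):
  y_1 = -Pb²x²(3aL-(3a+b)x)/(6L³EI)  [x≤a] = -13·(8/3)²·(8/3)²·(3·(16/3)·8-(3·(16/3)+(8/3))·(8/3))/(6·8³·1000) = -4576/273375 m
Load 2 — applied couple M₀=13 kN·m at a=16/5 m (b=L-a=24/5):
  y_2 = (R_Ax³/6 - M_Ax²/2)/EI  [x≤a] with R_A=117/50, M_A=39/25 = ((117/50)·(8/3)³/6 - (39/25)·(8/3)²/2)/1000 = 52/28125 m
Load 3 — triangular load w₀=-6 kN/m (0→w₀ over full span):
  y_3 = -w₀x²(L-x)²(x+2L)/(120LEI) = -(-6)·(8/3)²·(8-(8/3))²·((8/3)+2·8)/(120·8·1000) = 3584/151875 m
Superposition: y = Σ y_i = 59516/6834375 m ≈ 0.008708 m

y(8/3) = 59516/6834375 m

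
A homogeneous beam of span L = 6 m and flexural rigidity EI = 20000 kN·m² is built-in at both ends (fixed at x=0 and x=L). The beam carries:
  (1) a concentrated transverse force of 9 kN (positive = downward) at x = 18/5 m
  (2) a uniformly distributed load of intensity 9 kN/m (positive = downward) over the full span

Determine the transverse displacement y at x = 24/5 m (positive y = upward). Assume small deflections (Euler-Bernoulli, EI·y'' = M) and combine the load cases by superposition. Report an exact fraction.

y(24/5) = -63909/78125000 m

Load 1 — point force P=9 kN at a=18/5 m (b=L-a=12/5):
  y_1 = -Pa²(L-x)²(3bL-(3b+a)(L-x))/(6L³EI)  [x>a] = -9·(18/5)²·(6-(24/5))²·(3·(12/5)·6-(3·(12/5)+(18/5))·(6-(24/5)))/(6·6³·20000) = -15309/78125000 m
Load 2 — uniform load w=9 kN/m over full span:
  y_2 = -wx²(L-x)²/(24EI) = -9·(24/5)²·(6-(24/5))²/(24·20000) = -243/390625 m
Superposition: y = Σ y_i = -63909/78125000 m ≈ -0.000818 m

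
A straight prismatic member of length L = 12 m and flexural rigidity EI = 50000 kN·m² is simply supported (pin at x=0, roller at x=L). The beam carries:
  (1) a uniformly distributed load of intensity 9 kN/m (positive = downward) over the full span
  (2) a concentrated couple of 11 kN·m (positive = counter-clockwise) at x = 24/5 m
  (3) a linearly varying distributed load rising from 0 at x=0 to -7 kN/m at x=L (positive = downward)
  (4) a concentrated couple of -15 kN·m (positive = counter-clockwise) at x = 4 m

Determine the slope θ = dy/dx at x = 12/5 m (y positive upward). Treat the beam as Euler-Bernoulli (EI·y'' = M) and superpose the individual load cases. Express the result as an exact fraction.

Load 1 — uniform load w=9 kN/m over full span:
  θ_1 = -w(L³-6Lx²+4x³)/(24EI) = -9·(12³-6·12·(12/5)²+4·(12/5)³)/(24·50000) = -8019/781250 rad
Load 2 — applied couple M₀=11 kN·m at a=24/5 m (b=L-a=36/5):
  θ_2 = (M₀x²/(2L)+C₁)/EI  [x≤a] with C₁=M₀(3b²-L²)/(6L)=44/25 = (11·(12/5)²/(2·12)+(44/25))/50000 = 11/125000 rad
Load 3 — triangular load w₀=-7 kN/m (0→w₀ over full span):
  θ_3 = -w₀(7L⁴-30L²x²+15x⁴)/(360LEI) = -(-7)·(7·12⁴-30·12²·(12/5)²+15·(12/5)⁴)/(360·12·50000) = 7644/1953125 rad
Load 4 — applied couple M₀=-15 kN·m at a=4 m (b=L-a=8):
  θ_4 = (M₀x²/(2L)+C₁)/EI  [x≤a] with C₁=M₀(3b²-L²)/(6L)=-10 = ((-15)·(12/5)²/(2·12)+(-10))/50000 = -17/62500 rad
Superposition: θ = Σ θ_i = -102103/15625000 rad ≈ -0.006535 rad

θ(12/5) = -102103/15625000 rad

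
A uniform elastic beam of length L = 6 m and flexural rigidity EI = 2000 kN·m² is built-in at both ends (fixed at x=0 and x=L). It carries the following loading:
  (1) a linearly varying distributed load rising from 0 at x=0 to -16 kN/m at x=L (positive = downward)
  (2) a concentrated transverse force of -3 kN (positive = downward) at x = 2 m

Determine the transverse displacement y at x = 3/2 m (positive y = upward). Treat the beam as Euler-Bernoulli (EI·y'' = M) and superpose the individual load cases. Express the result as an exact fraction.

Load 1 — triangular load w₀=-16 kN/m (0→w₀ over full span):
  y_1 = -w₀x²(L-x)²(x+2L)/(120LEI) = -(-16)·(3/2)²·(6-(3/2))²·((3/2)+2·6)/(120·6·2000) = 2187/320000 m
Load 2 — point force P=-3 kN at a=2 m (b=L-a=4):
  y_2 = -Pb²x²(3aL-(3a+b)x)/(6L³EI)  [x≤a] = -(-3)·4²·(3/2)²·(3·2·6-(3·2+4)·(3/2))/(6·6³·2000) = 7/8000 m
Superposition: y = Σ y_i = 2467/320000 m ≈ 0.007709 m

y(3/2) = 2467/320000 m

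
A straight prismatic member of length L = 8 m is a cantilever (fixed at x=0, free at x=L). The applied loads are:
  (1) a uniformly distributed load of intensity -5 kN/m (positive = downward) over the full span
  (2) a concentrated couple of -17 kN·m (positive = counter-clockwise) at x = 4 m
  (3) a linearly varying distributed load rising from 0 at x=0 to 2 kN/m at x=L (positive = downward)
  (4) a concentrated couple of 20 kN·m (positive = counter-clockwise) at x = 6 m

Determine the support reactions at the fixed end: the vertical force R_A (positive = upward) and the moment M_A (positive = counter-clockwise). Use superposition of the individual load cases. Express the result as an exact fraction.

R_A = -32 kN, M_A = -361/3 kN·m

Load 1 — uniform load w=-5 kN/m over full span:
  R_A = wL = (-5)·8 = -40 kN
  M_A = wL²/2 = (-5)·8²/2 = -160 kN·m
Load 2 — applied couple M₀=-17 kN·m at a=4 m (b=L-a=4):
  R_A = 0 kN
  M_A = -M₀ = -(-17) = 17 kN·m
Load 3 — triangular load w₀=2 kN/m (0→w₀ over full span):
  R_A = w₀L/2 = 2·8/2 = 8 kN
  M_A = w₀L²/3 = 2·8²/3 = 128/3 kN·m
Load 4 — applied couple M₀=20 kN·m at a=6 m (b=L-a=2):
  R_A = 0 kN
  M_A = -M₀ = -20 kN·m
Superposition: R_A = -32 kN, M_A = -361/3 kN·m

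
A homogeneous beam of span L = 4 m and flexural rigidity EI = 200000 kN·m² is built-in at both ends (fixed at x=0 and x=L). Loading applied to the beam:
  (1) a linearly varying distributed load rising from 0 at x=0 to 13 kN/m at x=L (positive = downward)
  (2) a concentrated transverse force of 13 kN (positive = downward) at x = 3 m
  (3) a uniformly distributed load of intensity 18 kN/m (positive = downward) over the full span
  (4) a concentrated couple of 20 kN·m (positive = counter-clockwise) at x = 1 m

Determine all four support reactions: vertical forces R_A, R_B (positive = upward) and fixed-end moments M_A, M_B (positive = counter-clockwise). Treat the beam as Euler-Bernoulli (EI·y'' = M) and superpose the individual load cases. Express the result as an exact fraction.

Load 1 — triangular load w₀=13 kN/m (0→w₀ over full span):
  R_A = 3w₀L/20 = 3·13·4/20 = 39/5 kN
  M_A = w₀L²/30 = 13·4²/30 = 104/15 kN·m
  R_B = 7w₀L/20 = 7·13·4/20 = 91/5 kN
  M_B = -w₀L²/20 = -13·4²/20 = -52/5 kN·m
Load 2 — point force P=13 kN at a=3 m (b=L-a=1):
  R_A = Pb²(3a+b)/L³ = 13·1²·(3·3+1)/4³ = 65/32 kN
  M_A = Pab²/L² = 13·3·1²/4² = 39/16 kN·m
  R_B = Pa²(a+3b)/L³ = 13·3²·(3+3·1)/4³ = 351/32 kN
  M_B = -Pa²b/L² = -13·3²·1/4² = -117/16 kN·m
Load 3 — uniform load w=18 kN/m over full span:
  R_A = wL/2 = 18·4/2 = 36 kN
  M_A = wL²/12 = 18·4²/12 = 24 kN·m
  R_B = wL/2 = 18·4/2 = 36 kN
  M_B = -wL²/12 = -18·4²/12 = -24 kN·m
Load 4 — applied couple M₀=20 kN·m at a=1 m (b=L-a=3):
  R_A = 6M₀ab/L³ = 6·20·1·3/4³ = 45/8 kN
  M_A = M₀b(2a-b)/L² = 20·3·(2·1-3)/4² = -15/4 kN·m
  R_B = -6M₀ab/L³ = -6·20·1·3/4³ = -45/8 kN
  M_B = M₀a(2b-a)/L² = 20·1·(2·3-1)/4² = 25/4 kN·m
Superposition: R_A = 8233/160 kN, M_A = 7109/240 kN·m, R_B = 9527/160 kN, M_B = -2837/80 kN·m

R_A = 8233/160 kN, M_A = 7109/240 kN·m, R_B = 9527/160 kN, M_B = -2837/80 kN·m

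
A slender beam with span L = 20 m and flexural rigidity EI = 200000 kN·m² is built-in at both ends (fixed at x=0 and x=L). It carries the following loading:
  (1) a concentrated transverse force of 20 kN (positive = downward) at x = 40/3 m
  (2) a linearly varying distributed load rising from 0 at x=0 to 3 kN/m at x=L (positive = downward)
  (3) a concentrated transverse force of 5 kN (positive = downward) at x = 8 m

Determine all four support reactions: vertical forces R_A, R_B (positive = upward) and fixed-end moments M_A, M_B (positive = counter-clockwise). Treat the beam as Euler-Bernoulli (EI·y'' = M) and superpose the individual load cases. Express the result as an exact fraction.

Load 1 — point force P=20 kN at a=40/3 m (b=L-a=20/3):
  R_A = Pb²(3a+b)/L³ = 20·(20/3)²·(3·(40/3)+(20/3))/20³ = 140/27 kN
  M_A = Pab²/L² = 20·(40/3)·(20/3)²/20² = 800/27 kN·m
  R_B = Pa²(a+3b)/L³ = 20·(40/3)²·((40/3)+3·(20/3))/20³ = 400/27 kN
  M_B = -Pa²b/L² = -20·(40/3)²·(20/3)/20² = -1600/27 kN·m
Load 2 — triangular load w₀=3 kN/m (0→w₀ over full span):
  R_A = 3w₀L/20 = 3·3·20/20 = 9 kN
  M_A = w₀L²/30 = 3·20²/30 = 40 kN·m
  R_B = 7w₀L/20 = 7·3·20/20 = 21 kN
  M_B = -w₀L²/20 = -3·20²/20 = -60 kN·m
Load 3 — point force P=5 kN at a=8 m (b=L-a=12):
  R_A = Pb²(3a+b)/L³ = 5·12²·(3·8+12)/20³ = 81/25 kN
  M_A = Pab²/L² = 5·8·12²/20² = 72/5 kN·m
  R_B = Pa²(a+3b)/L³ = 5·8²·(8+3·12)/20³ = 44/25 kN
  M_B = -Pa²b/L² = -5·8²·12/20² = -48/5 kN·m
Superposition: R_A = 11762/675 kN, M_A = 11344/135 kN·m, R_B = 25363/675 kN, M_B = -17396/135 kN·m

R_A = 11762/675 kN, M_A = 11344/135 kN·m, R_B = 25363/675 kN, M_B = -17396/135 kN·m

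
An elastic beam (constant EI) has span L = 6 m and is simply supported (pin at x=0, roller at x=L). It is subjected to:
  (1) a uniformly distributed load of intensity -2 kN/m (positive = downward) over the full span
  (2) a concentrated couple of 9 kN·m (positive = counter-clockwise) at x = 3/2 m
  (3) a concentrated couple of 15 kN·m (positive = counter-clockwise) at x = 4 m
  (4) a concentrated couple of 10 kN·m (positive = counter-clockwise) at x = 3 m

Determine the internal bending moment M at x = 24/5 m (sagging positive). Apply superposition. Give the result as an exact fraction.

Load 1 — uniform load w=-2 kN/m over full span:
  M_1 = wx(L-x)/2 = (-2)·(24/5)·(6-(24/5))/2 = -144/25 kN·m
Load 2 — applied couple M₀=9 kN·m at a=3/2 m (b=L-a=9/2):
  M_2 = M₀x/L - M₀  [x>a] = 9·(24/5)/6 - 9 = -9/5 kN·m
Load 3 — applied couple M₀=15 kN·m at a=4 m (b=L-a=2):
  M_3 = M₀x/L - M₀  [x>a] = 15·(24/5)/6 - 15 = -3 kN·m
Load 4 — applied couple M₀=10 kN·m at a=3 m (b=L-a=3):
  M_4 = M₀x/L - M₀  [x>a] = 10·(24/5)/6 - 10 = -2 kN·m
Superposition: M = Σ M_i = -314/25 kN·m ≈ -12.560000 kN·m

M(24/5) = -314/25 kN·m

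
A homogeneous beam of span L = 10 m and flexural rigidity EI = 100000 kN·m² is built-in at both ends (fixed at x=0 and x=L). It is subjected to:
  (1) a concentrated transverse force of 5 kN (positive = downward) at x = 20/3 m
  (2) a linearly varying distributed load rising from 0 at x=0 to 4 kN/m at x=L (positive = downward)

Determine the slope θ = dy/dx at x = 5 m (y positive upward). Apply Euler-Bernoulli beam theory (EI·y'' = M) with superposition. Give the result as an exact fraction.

θ(5) = -19/432000 rad

Load 1 — point force P=5 kN at a=20/3 m (b=L-a=10/3):
  θ_1 = -Pb²x(2aL-(3a+b)x)/(2L³EI)  [x≤a] = -5·(10/3)²·5·(2·(20/3)·10-(3·(20/3)+(10/3))·5)/(2·10³·100000) = -1/43200 rad
Load 2 — triangular load w₀=4 kN/m (0→w₀ over full span):
  θ_2 = -w₀(2x(L-x)(L-2x)(x+2L)+x²(L-x)²)/(120LEI) = -4·(2·5·(10-5)·(10-2·5)·(5+2·10)+5²·(10-5)²)/(120·10·100000) = -1/48000 rad
Superposition: θ = Σ θ_i = -19/432000 rad ≈ -0.000044 rad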